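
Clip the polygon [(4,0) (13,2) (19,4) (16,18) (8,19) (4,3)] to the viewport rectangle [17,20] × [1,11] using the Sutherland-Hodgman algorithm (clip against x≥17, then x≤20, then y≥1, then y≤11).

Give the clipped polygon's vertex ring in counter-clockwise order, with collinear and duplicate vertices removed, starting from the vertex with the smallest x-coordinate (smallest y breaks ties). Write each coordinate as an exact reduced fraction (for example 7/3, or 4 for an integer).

1. After x ≥ 17: [(17,10/3) (19,4) (17,40/3)]
2. After x ≤ 20: [(17,10/3) (19,4) (17,40/3)]
3. After y ≥ 1: [(17,10/3) (19,4) (17,40/3)]
4. After y ≤ 11: [(17,11) (17,10/3) (19,4) (35/2,11)]
5. Canonical ring: [(17,10/3) (19,4) (35/2,11) (17,11)]

Clipped polygon: [(17,10/3) (19,4) (35/2,11) (17,11)]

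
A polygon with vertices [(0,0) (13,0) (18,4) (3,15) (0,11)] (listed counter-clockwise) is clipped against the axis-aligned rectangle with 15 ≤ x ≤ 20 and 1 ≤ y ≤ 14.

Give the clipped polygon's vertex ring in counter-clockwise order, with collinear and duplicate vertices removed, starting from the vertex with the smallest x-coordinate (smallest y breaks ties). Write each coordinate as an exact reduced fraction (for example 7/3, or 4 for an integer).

1. After x ≥ 15: [(15,8/5) (18,4) (15,31/5)]
2. After x ≤ 20: [(15,8/5) (18,4) (15,31/5)]
3. After y ≥ 1: [(15,8/5) (18,4) (15,31/5)]
4. After y ≤ 14: [(15,8/5) (18,4) (15,31/5)]
5. Canonical ring: [(15,8/5) (18,4) (15,31/5)]

Clipped polygon: [(15,8/5) (18,4) (15,31/5)]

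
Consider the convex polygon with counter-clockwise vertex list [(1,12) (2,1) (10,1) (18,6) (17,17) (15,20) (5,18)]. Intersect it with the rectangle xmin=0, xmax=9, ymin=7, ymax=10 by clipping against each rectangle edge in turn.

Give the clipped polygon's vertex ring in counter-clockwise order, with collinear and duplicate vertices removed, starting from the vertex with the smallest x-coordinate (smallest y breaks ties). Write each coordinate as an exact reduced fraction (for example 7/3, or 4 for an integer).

1. After x ≥ 0: [(1,12) (2,1) (10,1) (18,6) (17,17) (15,20) (5,18)]
2. After x ≤ 9: [(1,12) (2,1) (9,1) (9,94/5) (5,18)]
3. After y ≥ 7: [(1,12) (16/11,7) (9,7) (9,94/5) (5,18)]
4. After y ≤ 10: [(13/11,10) (16/11,7) (9,7) (9,10)]
5. Canonical ring: [(13/11,10) (16/11,7) (9,7) (9,10)]

Clipped polygon: [(13/11,10) (16/11,7) (9,7) (9,10)]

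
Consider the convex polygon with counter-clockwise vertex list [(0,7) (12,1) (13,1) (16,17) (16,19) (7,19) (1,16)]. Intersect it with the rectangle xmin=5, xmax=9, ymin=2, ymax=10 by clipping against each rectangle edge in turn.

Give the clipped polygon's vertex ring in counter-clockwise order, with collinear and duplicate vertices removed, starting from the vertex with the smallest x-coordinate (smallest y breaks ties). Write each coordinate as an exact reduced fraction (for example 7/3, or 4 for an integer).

1. After x ≥ 5: [(5,9/2) (12,1) (13,1) (16,17) (16,19) (7,19) (5,18)]
2. After x ≤ 9: [(5,9/2) (9,5/2) (9,19) (7,19) (5,18)]
3. After y ≥ 2: [(5,9/2) (9,5/2) (9,19) (7,19) (5,18)]
4. After y ≤ 10: [(5,10) (5,9/2) (9,5/2) (9,10)]
5. Canonical ring: [(5,9/2) (9,5/2) (9,10) (5,10)]

Clipped polygon: [(5,9/2) (9,5/2) (9,10) (5,10)]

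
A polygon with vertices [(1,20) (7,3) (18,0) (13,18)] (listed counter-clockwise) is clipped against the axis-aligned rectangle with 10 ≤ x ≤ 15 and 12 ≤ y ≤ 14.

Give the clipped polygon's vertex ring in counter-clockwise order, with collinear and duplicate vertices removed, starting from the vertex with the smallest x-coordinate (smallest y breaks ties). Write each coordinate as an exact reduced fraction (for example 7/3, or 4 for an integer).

Clipped polygon: [(10,12) (44/3,12) (127/9,14) (10,14)]

1. After x ≥ 10: [(10,37/2) (10,24/11) (18,0) (13,18)]
2. After x ≤ 15: [(10,37/2) (10,24/11) (15,9/11) (15,54/5) (13,18)]
3. After y ≥ 12: [(10,37/2) (10,12) (44/3,12) (13,18)]
4. After y ≤ 14: [(10,14) (10,12) (44/3,12) (127/9,14)]
5. Canonical ring: [(10,12) (44/3,12) (127/9,14) (10,14)]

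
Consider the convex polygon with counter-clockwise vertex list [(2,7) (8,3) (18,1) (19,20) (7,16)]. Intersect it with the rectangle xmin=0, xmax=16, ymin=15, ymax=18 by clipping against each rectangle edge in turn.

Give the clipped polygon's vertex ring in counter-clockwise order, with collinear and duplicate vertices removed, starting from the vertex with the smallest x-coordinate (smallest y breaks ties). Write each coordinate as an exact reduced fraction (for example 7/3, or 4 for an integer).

1. After x ≥ 0: [(2,7) (8,3) (18,1) (19,20) (7,16)]
2. After x ≤ 16: [(2,7) (8,3) (16,7/5) (16,19) (7,16)]
3. After y ≥ 15: [(58/9,15) (16,15) (16,19) (7,16)]
4. After y ≤ 18: [(58/9,15) (16,15) (16,18) (13,18) (7,16)]
5. Canonical ring: [(58/9,15) (16,15) (16,18) (13,18) (7,16)]

Clipped polygon: [(58/9,15) (16,15) (16,18) (13,18) (7,16)]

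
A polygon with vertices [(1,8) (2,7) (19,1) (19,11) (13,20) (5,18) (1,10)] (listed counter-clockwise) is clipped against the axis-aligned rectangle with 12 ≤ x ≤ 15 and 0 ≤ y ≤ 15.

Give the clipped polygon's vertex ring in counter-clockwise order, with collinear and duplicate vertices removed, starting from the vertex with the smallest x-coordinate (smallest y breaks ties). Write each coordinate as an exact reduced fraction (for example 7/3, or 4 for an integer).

Clipped polygon: [(12,59/17) (15,41/17) (15,15) (12,15)]

1. After x ≥ 12: [(12,59/17) (19,1) (19,11) (13,20) (12,79/4)]
2. After x ≤ 15: [(12,59/17) (15,41/17) (15,17) (13,20) (12,79/4)]
3. After y ≥ 0: [(12,59/17) (15,41/17) (15,17) (13,20) (12,79/4)]
4. After y ≤ 15: [(12,15) (12,59/17) (15,41/17) (15,15)]
5. Canonical ring: [(12,59/17) (15,41/17) (15,15) (12,15)]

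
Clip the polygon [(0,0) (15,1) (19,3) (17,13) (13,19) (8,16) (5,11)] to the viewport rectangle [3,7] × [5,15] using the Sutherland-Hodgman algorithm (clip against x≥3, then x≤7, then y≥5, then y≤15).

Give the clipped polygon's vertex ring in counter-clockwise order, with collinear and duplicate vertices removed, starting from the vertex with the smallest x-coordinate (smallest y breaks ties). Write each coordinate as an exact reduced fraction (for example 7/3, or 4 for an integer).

Clipped polygon: [(3,5) (7,5) (7,43/3) (5,11) (3,33/5)]

1. After x ≥ 3: [(3,33/5) (3,1/5) (15,1) (19,3) (17,13) (13,19) (8,16) (5,11)]
2. After x ≤ 7: [(3,33/5) (3,1/5) (7,7/15) (7,43/3) (5,11)]
3. After y ≥ 5: [(3,33/5) (3,5) (7,5) (7,43/3) (5,11)]
4. After y ≤ 15: [(3,33/5) (3,5) (7,5) (7,43/3) (5,11)]
5. Canonical ring: [(3,5) (7,5) (7,43/3) (5,11) (3,33/5)]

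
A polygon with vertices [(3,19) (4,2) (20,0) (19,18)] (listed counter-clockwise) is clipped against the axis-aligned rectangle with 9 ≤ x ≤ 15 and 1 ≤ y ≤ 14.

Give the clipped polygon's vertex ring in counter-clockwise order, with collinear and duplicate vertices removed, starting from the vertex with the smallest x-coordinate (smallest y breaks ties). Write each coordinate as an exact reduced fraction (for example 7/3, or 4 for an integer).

Clipped polygon: [(9,11/8) (12,1) (15,1) (15,14) (9,14)]

1. After x ≥ 9: [(9,149/8) (9,11/8) (20,0) (19,18)]
2. After x ≤ 15: [(15,73/4) (9,149/8) (9,11/8) (15,5/8)]
3. After y ≥ 1: [(15,1) (15,73/4) (9,149/8) (9,11/8) (12,1)]
4. After y ≤ 14: [(15,1) (15,14) (9,14) (9,11/8) (12,1)]
5. Canonical ring: [(9,11/8) (12,1) (15,1) (15,14) (9,14)]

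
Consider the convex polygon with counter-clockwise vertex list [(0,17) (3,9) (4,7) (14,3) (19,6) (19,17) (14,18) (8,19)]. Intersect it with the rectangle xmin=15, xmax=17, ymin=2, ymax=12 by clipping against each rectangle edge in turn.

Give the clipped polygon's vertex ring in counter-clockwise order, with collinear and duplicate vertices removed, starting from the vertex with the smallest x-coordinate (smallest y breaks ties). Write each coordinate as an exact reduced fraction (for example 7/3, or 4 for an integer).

1. After x ≥ 15: [(15,18/5) (19,6) (19,17) (15,89/5)]
2. After x ≤ 17: [(15,18/5) (17,24/5) (17,87/5) (15,89/5)]
3. After y ≥ 2: [(15,18/5) (17,24/5) (17,87/5) (15,89/5)]
4. After y ≤ 12: [(15,12) (15,18/5) (17,24/5) (17,12)]
5. Canonical ring: [(15,18/5) (17,24/5) (17,12) (15,12)]

Clipped polygon: [(15,18/5) (17,24/5) (17,12) (15,12)]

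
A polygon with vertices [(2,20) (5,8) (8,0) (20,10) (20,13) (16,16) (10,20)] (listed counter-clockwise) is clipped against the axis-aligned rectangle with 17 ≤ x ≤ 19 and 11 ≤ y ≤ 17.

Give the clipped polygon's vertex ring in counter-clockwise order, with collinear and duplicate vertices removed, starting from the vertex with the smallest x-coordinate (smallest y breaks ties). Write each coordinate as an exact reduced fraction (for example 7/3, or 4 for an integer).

1. After x ≥ 17: [(17,15/2) (20,10) (20,13) (17,61/4)]
2. After x ≤ 19: [(17,15/2) (19,55/6) (19,55/4) (17,61/4)]
3. After y ≥ 11: [(17,11) (19,11) (19,55/4) (17,61/4)]
4. After y ≤ 17: [(17,11) (19,11) (19,55/4) (17,61/4)]
5. Canonical ring: [(17,11) (19,11) (19,55/4) (17,61/4)]

Clipped polygon: [(17,11) (19,11) (19,55/4) (17,61/4)]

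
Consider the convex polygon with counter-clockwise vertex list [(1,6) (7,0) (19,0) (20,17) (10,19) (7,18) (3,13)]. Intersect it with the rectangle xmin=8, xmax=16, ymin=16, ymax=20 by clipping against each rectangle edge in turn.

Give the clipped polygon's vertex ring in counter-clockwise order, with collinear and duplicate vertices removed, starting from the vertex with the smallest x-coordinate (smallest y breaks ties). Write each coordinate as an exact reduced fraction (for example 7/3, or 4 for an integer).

Clipped polygon: [(8,16) (16,16) (16,89/5) (10,19) (8,55/3)]

1. After x ≥ 8: [(8,0) (19,0) (20,17) (10,19) (8,55/3)]
2. After x ≤ 16: [(8,0) (16,0) (16,89/5) (10,19) (8,55/3)]
3. After y ≥ 16: [(8,16) (16,16) (16,89/5) (10,19) (8,55/3)]
4. After y ≤ 20: [(8,16) (16,16) (16,89/5) (10,19) (8,55/3)]
5. Canonical ring: [(8,16) (16,16) (16,89/5) (10,19) (8,55/3)]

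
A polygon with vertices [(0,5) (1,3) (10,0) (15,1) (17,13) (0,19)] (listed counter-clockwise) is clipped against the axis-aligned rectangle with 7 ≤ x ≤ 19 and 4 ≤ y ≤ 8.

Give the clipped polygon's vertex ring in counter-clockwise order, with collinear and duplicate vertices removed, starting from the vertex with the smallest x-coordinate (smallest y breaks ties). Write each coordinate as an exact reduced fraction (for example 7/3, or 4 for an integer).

1. After x ≥ 7: [(7,1) (10,0) (15,1) (17,13) (7,281/17)]
2. After x ≤ 19: [(7,1) (10,0) (15,1) (17,13) (7,281/17)]
3. After y ≥ 4: [(7,4) (31/2,4) (17,13) (7,281/17)]
4. After y ≤ 8: [(7,8) (7,4) (31/2,4) (97/6,8)]
5. Canonical ring: [(7,4) (31/2,4) (97/6,8) (7,8)]

Clipped polygon: [(7,4) (31/2,4) (97/6,8) (7,8)]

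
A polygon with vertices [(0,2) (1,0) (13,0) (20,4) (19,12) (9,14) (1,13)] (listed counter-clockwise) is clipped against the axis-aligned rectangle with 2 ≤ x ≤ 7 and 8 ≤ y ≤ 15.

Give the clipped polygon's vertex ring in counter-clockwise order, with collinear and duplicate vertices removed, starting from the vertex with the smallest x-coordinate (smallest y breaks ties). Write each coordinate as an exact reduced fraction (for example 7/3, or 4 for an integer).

1. After x ≥ 2: [(2,0) (13,0) (20,4) (19,12) (9,14) (2,105/8)]
2. After x ≤ 7: [(2,0) (7,0) (7,55/4) (2,105/8)]
3. After y ≥ 8: [(2,8) (7,8) (7,55/4) (2,105/8)]
4. After y ≤ 15: [(2,8) (7,8) (7,55/4) (2,105/8)]
5. Canonical ring: [(2,8) (7,8) (7,55/4) (2,105/8)]

Clipped polygon: [(2,8) (7,8) (7,55/4) (2,105/8)]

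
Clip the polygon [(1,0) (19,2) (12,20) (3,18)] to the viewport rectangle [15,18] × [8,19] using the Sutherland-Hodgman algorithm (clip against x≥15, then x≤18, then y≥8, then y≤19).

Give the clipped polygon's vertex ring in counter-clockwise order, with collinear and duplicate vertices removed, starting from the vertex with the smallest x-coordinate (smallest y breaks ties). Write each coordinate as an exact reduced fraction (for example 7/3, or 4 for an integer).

Clipped polygon: [(15,8) (50/3,8) (15,86/7)]

1. After x ≥ 15: [(15,14/9) (19,2) (15,86/7)]
2. After x ≤ 18: [(15,14/9) (18,17/9) (18,32/7) (15,86/7)]
3. After y ≥ 8: [(15,8) (50/3,8) (15,86/7)]
4. After y ≤ 19: [(15,8) (50/3,8) (15,86/7)]
5. Canonical ring: [(15,8) (50/3,8) (15,86/7)]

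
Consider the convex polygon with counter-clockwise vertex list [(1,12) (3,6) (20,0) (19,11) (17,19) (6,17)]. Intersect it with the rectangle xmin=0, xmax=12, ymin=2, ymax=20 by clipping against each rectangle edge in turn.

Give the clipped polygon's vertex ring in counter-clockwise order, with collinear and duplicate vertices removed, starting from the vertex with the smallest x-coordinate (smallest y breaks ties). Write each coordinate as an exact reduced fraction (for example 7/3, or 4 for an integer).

Clipped polygon: [(1,12) (3,6) (12,48/17) (12,199/11) (6,17)]

1. After x ≥ 0: [(1,12) (3,6) (20,0) (19,11) (17,19) (6,17)]
2. After x ≤ 12: [(1,12) (3,6) (12,48/17) (12,199/11) (6,17)]
3. After y ≥ 2: [(1,12) (3,6) (12,48/17) (12,199/11) (6,17)]
4. After y ≤ 20: [(1,12) (3,6) (12,48/17) (12,199/11) (6,17)]
5. Canonical ring: [(1,12) (3,6) (12,48/17) (12,199/11) (6,17)]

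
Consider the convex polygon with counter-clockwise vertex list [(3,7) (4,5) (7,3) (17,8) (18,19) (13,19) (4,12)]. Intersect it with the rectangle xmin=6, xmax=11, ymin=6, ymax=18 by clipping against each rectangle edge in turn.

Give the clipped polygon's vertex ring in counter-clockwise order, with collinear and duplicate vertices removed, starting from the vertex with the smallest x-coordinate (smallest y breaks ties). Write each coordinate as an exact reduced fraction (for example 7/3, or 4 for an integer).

1. After x ≥ 6: [(6,11/3) (7,3) (17,8) (18,19) (13,19) (6,122/9)]
2. After x ≤ 11: [(6,11/3) (7,3) (11,5) (11,157/9) (6,122/9)]
3. After y ≥ 6: [(6,6) (11,6) (11,157/9) (6,122/9)]
4. After y ≤ 18: [(6,6) (11,6) (11,157/9) (6,122/9)]
5. Canonical ring: [(6,6) (11,6) (11,157/9) (6,122/9)]

Clipped polygon: [(6,6) (11,6) (11,157/9) (6,122/9)]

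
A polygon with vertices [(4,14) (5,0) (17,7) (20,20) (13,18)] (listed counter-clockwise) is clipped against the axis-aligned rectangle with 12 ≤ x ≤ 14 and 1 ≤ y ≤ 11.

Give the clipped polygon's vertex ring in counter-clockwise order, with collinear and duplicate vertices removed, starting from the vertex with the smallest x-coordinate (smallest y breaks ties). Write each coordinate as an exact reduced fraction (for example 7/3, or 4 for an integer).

Clipped polygon: [(12,49/12) (14,21/4) (14,11) (12,11)]

1. After x ≥ 12: [(12,158/9) (12,49/12) (17,7) (20,20) (13,18)]
2. After x ≤ 14: [(12,158/9) (12,49/12) (14,21/4) (14,128/7) (13,18)]
3. After y ≥ 1: [(12,158/9) (12,49/12) (14,21/4) (14,128/7) (13,18)]
4. After y ≤ 11: [(12,11) (12,49/12) (14,21/4) (14,11)]
5. Canonical ring: [(12,49/12) (14,21/4) (14,11) (12,11)]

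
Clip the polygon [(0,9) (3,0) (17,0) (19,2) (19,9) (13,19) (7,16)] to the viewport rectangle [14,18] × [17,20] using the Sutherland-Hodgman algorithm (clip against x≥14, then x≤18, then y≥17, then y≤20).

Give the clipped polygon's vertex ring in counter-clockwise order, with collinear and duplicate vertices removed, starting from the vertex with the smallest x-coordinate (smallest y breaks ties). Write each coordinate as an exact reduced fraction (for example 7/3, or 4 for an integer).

1. After x ≥ 14: [(14,0) (17,0) (19,2) (19,9) (14,52/3)]
2. After x ≤ 18: [(14,0) (17,0) (18,1) (18,32/3) (14,52/3)]
3. After y ≥ 17: [(14,17) (71/5,17) (14,52/3)]
4. After y ≤ 20: [(14,17) (71/5,17) (14,52/3)]
5. Canonical ring: [(14,17) (71/5,17) (14,52/3)]

Clipped polygon: [(14,17) (71/5,17) (14,52/3)]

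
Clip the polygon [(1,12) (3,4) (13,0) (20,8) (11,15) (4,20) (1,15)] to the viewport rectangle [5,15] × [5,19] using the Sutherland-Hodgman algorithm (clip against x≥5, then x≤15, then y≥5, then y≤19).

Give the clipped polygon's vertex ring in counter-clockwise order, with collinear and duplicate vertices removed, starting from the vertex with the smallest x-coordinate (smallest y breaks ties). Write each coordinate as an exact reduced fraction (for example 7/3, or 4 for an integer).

1. After x ≥ 5: [(5,16/5) (13,0) (20,8) (11,15) (5,135/7)]
2. After x ≤ 15: [(5,16/5) (13,0) (15,16/7) (15,107/9) (11,15) (5,135/7)]
3. After y ≥ 5: [(5,5) (15,5) (15,107/9) (11,15) (5,135/7)]
4. After y ≤ 19: [(5,19) (5,5) (15,5) (15,107/9) (11,15) (27/5,19)]
5. Canonical ring: [(5,5) (15,5) (15,107/9) (11,15) (27/5,19) (5,19)]

Clipped polygon: [(5,5) (15,5) (15,107/9) (11,15) (27/5,19) (5,19)]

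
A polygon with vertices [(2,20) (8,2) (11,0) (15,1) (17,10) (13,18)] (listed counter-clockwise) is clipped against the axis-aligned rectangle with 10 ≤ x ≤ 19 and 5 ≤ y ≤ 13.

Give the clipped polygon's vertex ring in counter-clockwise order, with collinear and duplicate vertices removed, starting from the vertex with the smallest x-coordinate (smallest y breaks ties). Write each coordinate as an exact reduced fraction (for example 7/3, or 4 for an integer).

Clipped polygon: [(10,5) (143/9,5) (17,10) (31/2,13) (10,13)]

1. After x ≥ 10: [(10,204/11) (10,2/3) (11,0) (15,1) (17,10) (13,18)]
2. After x ≤ 19: [(10,204/11) (10,2/3) (11,0) (15,1) (17,10) (13,18)]
3. After y ≥ 5: [(10,204/11) (10,5) (143/9,5) (17,10) (13,18)]
4. After y ≤ 13: [(10,13) (10,5) (143/9,5) (17,10) (31/2,13)]
5. Canonical ring: [(10,5) (143/9,5) (17,10) (31/2,13) (10,13)]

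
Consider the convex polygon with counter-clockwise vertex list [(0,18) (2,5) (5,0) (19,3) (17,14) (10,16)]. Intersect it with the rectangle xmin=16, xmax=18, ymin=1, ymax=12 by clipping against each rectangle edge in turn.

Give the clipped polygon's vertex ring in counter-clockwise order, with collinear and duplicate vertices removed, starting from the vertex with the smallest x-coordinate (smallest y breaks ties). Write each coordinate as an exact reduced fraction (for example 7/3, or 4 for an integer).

Clipped polygon: [(16,33/14) (18,39/14) (18,17/2) (191/11,12) (16,12)]

1. After x ≥ 16: [(16,33/14) (19,3) (17,14) (16,100/7)]
2. After x ≤ 18: [(16,33/14) (18,39/14) (18,17/2) (17,14) (16,100/7)]
3. After y ≥ 1: [(16,33/14) (18,39/14) (18,17/2) (17,14) (16,100/7)]
4. After y ≤ 12: [(16,12) (16,33/14) (18,39/14) (18,17/2) (191/11,12)]
5. Canonical ring: [(16,33/14) (18,39/14) (18,17/2) (191/11,12) (16,12)]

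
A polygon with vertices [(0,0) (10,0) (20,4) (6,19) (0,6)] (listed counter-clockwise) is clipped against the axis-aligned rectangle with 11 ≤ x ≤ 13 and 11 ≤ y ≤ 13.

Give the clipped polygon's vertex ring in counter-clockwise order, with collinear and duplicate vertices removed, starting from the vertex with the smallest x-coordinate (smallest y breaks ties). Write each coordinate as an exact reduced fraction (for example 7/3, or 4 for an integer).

Clipped polygon: [(11,11) (13,11) (13,23/2) (58/5,13) (11,13)]

1. After x ≥ 11: [(11,2/5) (20,4) (11,191/14)]
2. After x ≤ 13: [(11,2/5) (13,6/5) (13,23/2) (11,191/14)]
3. After y ≥ 11: [(11,11) (13,11) (13,23/2) (11,191/14)]
4. After y ≤ 13: [(11,13) (11,11) (13,11) (13,23/2) (58/5,13)]
5. Canonical ring: [(11,11) (13,11) (13,23/2) (58/5,13) (11,13)]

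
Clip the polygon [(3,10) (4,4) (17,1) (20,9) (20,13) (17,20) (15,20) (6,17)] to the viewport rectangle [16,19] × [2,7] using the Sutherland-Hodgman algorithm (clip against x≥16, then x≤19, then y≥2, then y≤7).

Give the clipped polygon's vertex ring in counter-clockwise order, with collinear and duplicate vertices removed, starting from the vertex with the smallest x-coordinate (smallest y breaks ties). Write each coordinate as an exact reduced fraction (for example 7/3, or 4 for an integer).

Clipped polygon: [(16,2) (139/8,2) (19,19/3) (19,7) (16,7)]

1. After x ≥ 16: [(16,16/13) (17,1) (20,9) (20,13) (17,20) (16,20)]
2. After x ≤ 19: [(16,16/13) (17,1) (19,19/3) (19,46/3) (17,20) (16,20)]
3. After y ≥ 2: [(16,2) (139/8,2) (19,19/3) (19,46/3) (17,20) (16,20)]
4. After y ≤ 7: [(16,7) (16,2) (139/8,2) (19,19/3) (19,7)]
5. Canonical ring: [(16,2) (139/8,2) (19,19/3) (19,7) (16,7)]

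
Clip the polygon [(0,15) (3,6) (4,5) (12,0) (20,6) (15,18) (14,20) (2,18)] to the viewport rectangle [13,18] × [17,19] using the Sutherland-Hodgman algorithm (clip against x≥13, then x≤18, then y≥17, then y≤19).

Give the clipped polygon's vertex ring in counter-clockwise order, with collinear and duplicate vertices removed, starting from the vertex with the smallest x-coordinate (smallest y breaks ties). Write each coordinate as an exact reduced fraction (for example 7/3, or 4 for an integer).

Clipped polygon: [(13,17) (185/12,17) (15,18) (29/2,19) (13,19)]

1. After x ≥ 13: [(13,3/4) (20,6) (15,18) (14,20) (13,119/6)]
2. After x ≤ 18: [(13,3/4) (18,9/2) (18,54/5) (15,18) (14,20) (13,119/6)]
3. After y ≥ 17: [(13,17) (185/12,17) (15,18) (14,20) (13,119/6)]
4. After y ≤ 19: [(13,19) (13,17) (185/12,17) (15,18) (29/2,19)]
5. Canonical ring: [(13,17) (185/12,17) (15,18) (29/2,19) (13,19)]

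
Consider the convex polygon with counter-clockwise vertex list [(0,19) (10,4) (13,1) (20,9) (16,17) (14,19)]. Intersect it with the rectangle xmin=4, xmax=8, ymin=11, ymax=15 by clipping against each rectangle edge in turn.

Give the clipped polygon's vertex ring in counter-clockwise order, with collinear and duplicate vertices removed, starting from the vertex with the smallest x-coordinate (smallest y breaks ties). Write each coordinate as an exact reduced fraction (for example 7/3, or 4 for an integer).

1. After x ≥ 4: [(4,19) (4,13) (10,4) (13,1) (20,9) (16,17) (14,19)]
2. After x ≤ 8: [(8,19) (4,19) (4,13) (8,7)]
3. After y ≥ 11: [(8,11) (8,19) (4,19) (4,13) (16/3,11)]
4. After y ≤ 15: [(8,11) (8,15) (4,15) (4,13) (16/3,11)]
5. Canonical ring: [(4,13) (16/3,11) (8,11) (8,15) (4,15)]

Clipped polygon: [(4,13) (16/3,11) (8,11) (8,15) (4,15)]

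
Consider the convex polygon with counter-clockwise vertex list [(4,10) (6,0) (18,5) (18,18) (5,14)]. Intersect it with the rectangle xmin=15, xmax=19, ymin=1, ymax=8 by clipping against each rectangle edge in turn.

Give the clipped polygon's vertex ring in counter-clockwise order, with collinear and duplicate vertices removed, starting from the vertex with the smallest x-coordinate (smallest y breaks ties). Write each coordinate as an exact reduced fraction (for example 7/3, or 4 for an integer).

1. After x ≥ 15: [(15,15/4) (18,5) (18,18) (15,222/13)]
2. After x ≤ 19: [(15,15/4) (18,5) (18,18) (15,222/13)]
3. After y ≥ 1: [(15,15/4) (18,5) (18,18) (15,222/13)]
4. After y ≤ 8: [(15,8) (15,15/4) (18,5) (18,8)]
5. Canonical ring: [(15,15/4) (18,5) (18,8) (15,8)]

Clipped polygon: [(15,15/4) (18,5) (18,8) (15,8)]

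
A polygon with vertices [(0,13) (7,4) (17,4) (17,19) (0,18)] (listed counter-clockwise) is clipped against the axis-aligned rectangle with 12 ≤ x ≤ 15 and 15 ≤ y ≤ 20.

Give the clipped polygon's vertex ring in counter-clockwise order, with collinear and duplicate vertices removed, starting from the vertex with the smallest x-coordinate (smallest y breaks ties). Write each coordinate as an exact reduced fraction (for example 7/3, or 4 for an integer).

Clipped polygon: [(12,15) (15,15) (15,321/17) (12,318/17)]

1. After x ≥ 12: [(12,4) (17,4) (17,19) (12,318/17)]
2. After x ≤ 15: [(12,4) (15,4) (15,321/17) (12,318/17)]
3. After y ≥ 15: [(12,15) (15,15) (15,321/17) (12,318/17)]
4. After y ≤ 20: [(12,15) (15,15) (15,321/17) (12,318/17)]
5. Canonical ring: [(12,15) (15,15) (15,321/17) (12,318/17)]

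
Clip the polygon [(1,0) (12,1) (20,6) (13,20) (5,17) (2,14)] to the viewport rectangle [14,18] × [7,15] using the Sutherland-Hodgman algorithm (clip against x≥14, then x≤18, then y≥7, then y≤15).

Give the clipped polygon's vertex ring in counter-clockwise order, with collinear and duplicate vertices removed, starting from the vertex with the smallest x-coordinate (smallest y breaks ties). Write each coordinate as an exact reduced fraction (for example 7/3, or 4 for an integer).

Clipped polygon: [(14,7) (18,7) (18,10) (31/2,15) (14,15)]

1. After x ≥ 14: [(14,9/4) (20,6) (14,18)]
2. After x ≤ 18: [(14,9/4) (18,19/4) (18,10) (14,18)]
3. After y ≥ 7: [(14,7) (18,7) (18,10) (14,18)]
4. After y ≤ 15: [(14,15) (14,7) (18,7) (18,10) (31/2,15)]
5. Canonical ring: [(14,7) (18,7) (18,10) (31/2,15) (14,15)]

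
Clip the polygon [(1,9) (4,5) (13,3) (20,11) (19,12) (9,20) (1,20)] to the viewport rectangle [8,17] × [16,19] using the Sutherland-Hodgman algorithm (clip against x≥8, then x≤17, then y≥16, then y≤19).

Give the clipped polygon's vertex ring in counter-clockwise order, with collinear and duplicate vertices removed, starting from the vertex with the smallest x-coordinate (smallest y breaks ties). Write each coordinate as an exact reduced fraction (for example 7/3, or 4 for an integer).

1. After x ≥ 8: [(8,37/9) (13,3) (20,11) (19,12) (9,20) (8,20)]
2. After x ≤ 17: [(8,37/9) (13,3) (17,53/7) (17,68/5) (9,20) (8,20)]
3. After y ≥ 16: [(8,16) (14,16) (9,20) (8,20)]
4. After y ≤ 19: [(8,19) (8,16) (14,16) (41/4,19)]
5. Canonical ring: [(8,16) (14,16) (41/4,19) (8,19)]

Clipped polygon: [(8,16) (14,16) (41/4,19) (8,19)]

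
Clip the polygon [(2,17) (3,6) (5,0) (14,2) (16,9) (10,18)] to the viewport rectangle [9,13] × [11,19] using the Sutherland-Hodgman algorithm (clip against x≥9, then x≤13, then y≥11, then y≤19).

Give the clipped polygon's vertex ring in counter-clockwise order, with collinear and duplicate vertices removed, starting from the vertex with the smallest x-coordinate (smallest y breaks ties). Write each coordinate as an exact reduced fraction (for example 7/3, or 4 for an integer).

1. After x ≥ 9: [(9,143/8) (9,8/9) (14,2) (16,9) (10,18)]
2. After x ≤ 13: [(9,143/8) (9,8/9) (13,16/9) (13,27/2) (10,18)]
3. After y ≥ 11: [(9,143/8) (9,11) (13,11) (13,27/2) (10,18)]
4. After y ≤ 19: [(9,143/8) (9,11) (13,11) (13,27/2) (10,18)]
5. Canonical ring: [(9,11) (13,11) (13,27/2) (10,18) (9,143/8)]

Clipped polygon: [(9,11) (13,11) (13,27/2) (10,18) (9,143/8)]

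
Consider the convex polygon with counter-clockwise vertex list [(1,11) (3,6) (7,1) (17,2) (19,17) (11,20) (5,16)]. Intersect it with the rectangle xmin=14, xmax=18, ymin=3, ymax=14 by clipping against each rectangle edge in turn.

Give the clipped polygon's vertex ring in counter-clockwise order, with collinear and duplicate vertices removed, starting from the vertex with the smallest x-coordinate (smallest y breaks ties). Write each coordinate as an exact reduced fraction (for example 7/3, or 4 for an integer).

Clipped polygon: [(14,3) (257/15,3) (18,19/2) (18,14) (14,14)]

1. After x ≥ 14: [(14,17/10) (17,2) (19,17) (14,151/8)]
2. After x ≤ 18: [(14,17/10) (17,2) (18,19/2) (18,139/8) (14,151/8)]
3. After y ≥ 3: [(14,3) (257/15,3) (18,19/2) (18,139/8) (14,151/8)]
4. After y ≤ 14: [(14,14) (14,3) (257/15,3) (18,19/2) (18,14)]
5. Canonical ring: [(14,3) (257/15,3) (18,19/2) (18,14) (14,14)]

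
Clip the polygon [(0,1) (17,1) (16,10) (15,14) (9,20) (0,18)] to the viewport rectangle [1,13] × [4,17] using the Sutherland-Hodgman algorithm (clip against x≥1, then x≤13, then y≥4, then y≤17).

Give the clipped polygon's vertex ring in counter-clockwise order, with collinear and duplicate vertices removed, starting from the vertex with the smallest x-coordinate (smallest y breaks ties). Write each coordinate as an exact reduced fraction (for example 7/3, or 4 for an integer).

1. After x ≥ 1: [(1,1) (17,1) (16,10) (15,14) (9,20) (1,164/9)]
2. After x ≤ 13: [(1,1) (13,1) (13,16) (9,20) (1,164/9)]
3. After y ≥ 4: [(1,4) (13,4) (13,16) (9,20) (1,164/9)]
4. After y ≤ 17: [(1,17) (1,4) (13,4) (13,16) (12,17)]
5. Canonical ring: [(1,4) (13,4) (13,16) (12,17) (1,17)]

Clipped polygon: [(1,4) (13,4) (13,16) (12,17) (1,17)]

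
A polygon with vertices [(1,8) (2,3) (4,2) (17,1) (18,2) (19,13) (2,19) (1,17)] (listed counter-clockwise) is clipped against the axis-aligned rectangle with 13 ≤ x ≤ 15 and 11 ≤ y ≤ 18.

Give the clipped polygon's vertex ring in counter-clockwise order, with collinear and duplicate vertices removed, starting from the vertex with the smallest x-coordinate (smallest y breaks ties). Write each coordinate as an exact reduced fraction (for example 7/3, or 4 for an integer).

Clipped polygon: [(13,11) (15,11) (15,245/17) (13,257/17)]

1. After x ≥ 13: [(13,17/13) (17,1) (18,2) (19,13) (13,257/17)]
2. After x ≤ 15: [(13,17/13) (15,15/13) (15,245/17) (13,257/17)]
3. After y ≥ 11: [(13,11) (15,11) (15,245/17) (13,257/17)]
4. After y ≤ 18: [(13,11) (15,11) (15,245/17) (13,257/17)]
5. Canonical ring: [(13,11) (15,11) (15,245/17) (13,257/17)]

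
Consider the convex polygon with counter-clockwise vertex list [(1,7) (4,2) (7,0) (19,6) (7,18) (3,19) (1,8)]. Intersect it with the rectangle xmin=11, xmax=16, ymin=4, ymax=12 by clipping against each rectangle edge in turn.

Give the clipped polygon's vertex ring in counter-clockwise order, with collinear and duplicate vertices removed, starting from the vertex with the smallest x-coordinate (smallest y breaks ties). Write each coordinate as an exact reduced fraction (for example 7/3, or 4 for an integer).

1. After x ≥ 11: [(11,2) (19,6) (11,14)]
2. After x ≤ 16: [(11,2) (16,9/2) (16,9) (11,14)]
3. After y ≥ 4: [(11,4) (15,4) (16,9/2) (16,9) (11,14)]
4. After y ≤ 12: [(11,12) (11,4) (15,4) (16,9/2) (16,9) (13,12)]
5. Canonical ring: [(11,4) (15,4) (16,9/2) (16,9) (13,12) (11,12)]

Clipped polygon: [(11,4) (15,4) (16,9/2) (16,9) (13,12) (11,12)]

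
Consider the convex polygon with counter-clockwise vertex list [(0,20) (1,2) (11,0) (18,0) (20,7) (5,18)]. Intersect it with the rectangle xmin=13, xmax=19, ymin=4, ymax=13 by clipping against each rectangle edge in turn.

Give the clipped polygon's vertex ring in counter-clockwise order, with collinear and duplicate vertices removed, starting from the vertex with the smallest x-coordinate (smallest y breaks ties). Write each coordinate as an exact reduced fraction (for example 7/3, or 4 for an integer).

1. After x ≥ 13: [(13,0) (18,0) (20,7) (13,182/15)]
2. After x ≤ 19: [(13,0) (18,0) (19,7/2) (19,116/15) (13,182/15)]
3. After y ≥ 4: [(13,4) (19,4) (19,116/15) (13,182/15)]
4. After y ≤ 13: [(13,4) (19,4) (19,116/15) (13,182/15)]
5. Canonical ring: [(13,4) (19,4) (19,116/15) (13,182/15)]

Clipped polygon: [(13,4) (19,4) (19,116/15) (13,182/15)]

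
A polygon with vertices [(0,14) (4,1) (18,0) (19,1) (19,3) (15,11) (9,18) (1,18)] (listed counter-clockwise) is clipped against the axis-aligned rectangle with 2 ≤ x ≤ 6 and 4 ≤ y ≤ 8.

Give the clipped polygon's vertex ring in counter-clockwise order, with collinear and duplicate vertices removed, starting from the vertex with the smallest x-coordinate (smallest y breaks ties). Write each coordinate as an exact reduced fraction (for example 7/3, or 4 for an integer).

1. After x ≥ 2: [(2,15/2) (4,1) (18,0) (19,1) (19,3) (15,11) (9,18) (2,18)]
2. After x ≤ 6: [(2,15/2) (4,1) (6,6/7) (6,18) (2,18)]
3. After y ≥ 4: [(2,15/2) (40/13,4) (6,4) (6,18) (2,18)]
4. After y ≤ 8: [(2,8) (2,15/2) (40/13,4) (6,4) (6,8)]
5. Canonical ring: [(2,15/2) (40/13,4) (6,4) (6,8) (2,8)]

Clipped polygon: [(2,15/2) (40/13,4) (6,4) (6,8) (2,8)]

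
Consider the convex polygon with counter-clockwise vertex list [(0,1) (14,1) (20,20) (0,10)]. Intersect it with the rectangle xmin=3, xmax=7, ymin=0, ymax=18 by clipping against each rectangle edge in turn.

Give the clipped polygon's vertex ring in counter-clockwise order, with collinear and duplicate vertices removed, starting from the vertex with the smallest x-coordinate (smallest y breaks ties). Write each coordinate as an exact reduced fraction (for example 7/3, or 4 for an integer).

Clipped polygon: [(3,1) (7,1) (7,27/2) (3,23/2)]

1. After x ≥ 3: [(3,1) (14,1) (20,20) (3,23/2)]
2. After x ≤ 7: [(3,1) (7,1) (7,27/2) (3,23/2)]
3. After y ≥ 0: [(3,1) (7,1) (7,27/2) (3,23/2)]
4. After y ≤ 18: [(3,1) (7,1) (7,27/2) (3,23/2)]
5. Canonical ring: [(3,1) (7,1) (7,27/2) (3,23/2)]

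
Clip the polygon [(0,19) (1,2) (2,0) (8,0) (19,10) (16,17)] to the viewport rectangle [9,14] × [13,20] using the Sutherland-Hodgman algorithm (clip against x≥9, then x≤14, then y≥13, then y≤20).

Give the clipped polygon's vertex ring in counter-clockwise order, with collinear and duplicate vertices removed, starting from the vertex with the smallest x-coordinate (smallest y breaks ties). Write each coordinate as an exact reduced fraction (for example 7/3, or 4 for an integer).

Clipped polygon: [(9,13) (14,13) (14,69/4) (9,143/8)]

1. After x ≥ 9: [(9,143/8) (9,10/11) (19,10) (16,17)]
2. After x ≤ 14: [(14,69/4) (9,143/8) (9,10/11) (14,60/11)]
3. After y ≥ 13: [(14,13) (14,69/4) (9,143/8) (9,13)]
4. After y ≤ 20: [(14,13) (14,69/4) (9,143/8) (9,13)]
5. Canonical ring: [(9,13) (14,13) (14,69/4) (9,143/8)]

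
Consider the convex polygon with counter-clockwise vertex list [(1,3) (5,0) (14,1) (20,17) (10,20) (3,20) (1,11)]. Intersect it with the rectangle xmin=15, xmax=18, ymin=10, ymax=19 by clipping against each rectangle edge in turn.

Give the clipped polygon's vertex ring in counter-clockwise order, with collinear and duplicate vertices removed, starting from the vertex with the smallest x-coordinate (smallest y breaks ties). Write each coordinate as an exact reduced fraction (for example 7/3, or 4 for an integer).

Clipped polygon: [(15,10) (139/8,10) (18,35/3) (18,88/5) (15,37/2)]

1. After x ≥ 15: [(15,11/3) (20,17) (15,37/2)]
2. After x ≤ 18: [(15,11/3) (18,35/3) (18,88/5) (15,37/2)]
3. After y ≥ 10: [(15,10) (139/8,10) (18,35/3) (18,88/5) (15,37/2)]
4. After y ≤ 19: [(15,10) (139/8,10) (18,35/3) (18,88/5) (15,37/2)]
5. Canonical ring: [(15,10) (139/8,10) (18,35/3) (18,88/5) (15,37/2)]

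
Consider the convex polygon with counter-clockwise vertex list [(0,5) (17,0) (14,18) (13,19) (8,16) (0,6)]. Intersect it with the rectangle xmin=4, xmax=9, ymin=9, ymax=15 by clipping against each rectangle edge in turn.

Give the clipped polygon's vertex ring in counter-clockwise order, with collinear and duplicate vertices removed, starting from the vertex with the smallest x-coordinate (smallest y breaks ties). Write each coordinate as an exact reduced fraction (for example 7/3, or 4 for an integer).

1. After x ≥ 4: [(4,65/17) (17,0) (14,18) (13,19) (8,16) (4,11)]
2. After x ≤ 9: [(4,65/17) (9,40/17) (9,83/5) (8,16) (4,11)]
3. After y ≥ 9: [(4,9) (9,9) (9,83/5) (8,16) (4,11)]
4. After y ≤ 15: [(4,9) (9,9) (9,15) (36/5,15) (4,11)]
5. Canonical ring: [(4,9) (9,9) (9,15) (36/5,15) (4,11)]

Clipped polygon: [(4,9) (9,9) (9,15) (36/5,15) (4,11)]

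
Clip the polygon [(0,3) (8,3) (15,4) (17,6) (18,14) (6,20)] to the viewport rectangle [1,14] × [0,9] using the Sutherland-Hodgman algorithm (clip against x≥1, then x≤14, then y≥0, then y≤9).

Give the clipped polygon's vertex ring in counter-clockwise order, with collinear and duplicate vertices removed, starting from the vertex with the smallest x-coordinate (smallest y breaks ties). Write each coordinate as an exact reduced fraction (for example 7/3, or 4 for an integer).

Clipped polygon: [(1,3) (8,3) (14,27/7) (14,9) (36/17,9) (1,35/6)]

1. After x ≥ 1: [(1,35/6) (1,3) (8,3) (15,4) (17,6) (18,14) (6,20)]
2. After x ≤ 14: [(1,35/6) (1,3) (8,3) (14,27/7) (14,16) (6,20)]
3. After y ≥ 0: [(1,35/6) (1,3) (8,3) (14,27/7) (14,16) (6,20)]
4. After y ≤ 9: [(36/17,9) (1,35/6) (1,3) (8,3) (14,27/7) (14,9)]
5. Canonical ring: [(1,3) (8,3) (14,27/7) (14,9) (36/17,9) (1,35/6)]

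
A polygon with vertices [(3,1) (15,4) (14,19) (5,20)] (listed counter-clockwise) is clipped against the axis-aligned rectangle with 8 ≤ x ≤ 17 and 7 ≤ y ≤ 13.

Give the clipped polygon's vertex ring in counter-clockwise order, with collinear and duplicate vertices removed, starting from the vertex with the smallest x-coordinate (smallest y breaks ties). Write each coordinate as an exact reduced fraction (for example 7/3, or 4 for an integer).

Clipped polygon: [(8,7) (74/5,7) (72/5,13) (8,13)]

1. After x ≥ 8: [(8,9/4) (15,4) (14,19) (8,59/3)]
2. After x ≤ 17: [(8,9/4) (15,4) (14,19) (8,59/3)]
3. After y ≥ 7: [(8,7) (74/5,7) (14,19) (8,59/3)]
4. After y ≤ 13: [(8,13) (8,7) (74/5,7) (72/5,13)]
5. Canonical ring: [(8,7) (74/5,7) (72/5,13) (8,13)]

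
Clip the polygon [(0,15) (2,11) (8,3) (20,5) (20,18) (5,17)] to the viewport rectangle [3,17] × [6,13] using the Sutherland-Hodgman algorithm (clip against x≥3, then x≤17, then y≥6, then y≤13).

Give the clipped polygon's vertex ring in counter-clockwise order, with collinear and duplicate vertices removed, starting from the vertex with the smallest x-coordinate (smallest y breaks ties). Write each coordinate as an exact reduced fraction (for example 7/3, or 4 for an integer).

1. After x ≥ 3: [(3,81/5) (3,29/3) (8,3) (20,5) (20,18) (5,17)]
2. After x ≤ 17: [(3,81/5) (3,29/3) (8,3) (17,9/2) (17,89/5) (5,17)]
3. After y ≥ 6: [(3,81/5) (3,29/3) (23/4,6) (17,6) (17,89/5) (5,17)]
4. After y ≤ 13: [(3,13) (3,29/3) (23/4,6) (17,6) (17,13)]
5. Canonical ring: [(3,29/3) (23/4,6) (17,6) (17,13) (3,13)]

Clipped polygon: [(3,29/3) (23/4,6) (17,6) (17,13) (3,13)]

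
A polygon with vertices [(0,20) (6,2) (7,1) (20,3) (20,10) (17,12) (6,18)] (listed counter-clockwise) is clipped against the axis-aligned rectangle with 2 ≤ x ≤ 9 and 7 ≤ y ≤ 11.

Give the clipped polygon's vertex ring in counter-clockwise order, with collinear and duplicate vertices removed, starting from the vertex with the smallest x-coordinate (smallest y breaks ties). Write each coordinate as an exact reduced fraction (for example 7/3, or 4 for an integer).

1. After x ≥ 2: [(2,58/3) (2,14) (6,2) (7,1) (20,3) (20,10) (17,12) (6,18)]
2. After x ≤ 9: [(2,58/3) (2,14) (6,2) (7,1) (9,17/13) (9,180/11) (6,18)]
3. After y ≥ 7: [(2,58/3) (2,14) (13/3,7) (9,7) (9,180/11) (6,18)]
4. After y ≤ 11: [(3,11) (13/3,7) (9,7) (9,11)]
5. Canonical ring: [(3,11) (13/3,7) (9,7) (9,11)]

Clipped polygon: [(3,11) (13/3,7) (9,7) (9,11)]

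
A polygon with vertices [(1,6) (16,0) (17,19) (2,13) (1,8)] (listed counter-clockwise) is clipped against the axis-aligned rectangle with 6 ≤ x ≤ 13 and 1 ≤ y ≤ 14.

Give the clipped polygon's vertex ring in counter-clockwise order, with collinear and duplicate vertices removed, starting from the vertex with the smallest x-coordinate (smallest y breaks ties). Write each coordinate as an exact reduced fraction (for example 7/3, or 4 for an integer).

1. After x ≥ 6: [(6,4) (16,0) (17,19) (6,73/5)]
2. After x ≤ 13: [(6,4) (13,6/5) (13,87/5) (6,73/5)]
3. After y ≥ 1: [(6,4) (13,6/5) (13,87/5) (6,73/5)]
4. After y ≤ 14: [(6,14) (6,4) (13,6/5) (13,14)]
5. Canonical ring: [(6,4) (13,6/5) (13,14) (6,14)]

Clipped polygon: [(6,4) (13,6/5) (13,14) (6,14)]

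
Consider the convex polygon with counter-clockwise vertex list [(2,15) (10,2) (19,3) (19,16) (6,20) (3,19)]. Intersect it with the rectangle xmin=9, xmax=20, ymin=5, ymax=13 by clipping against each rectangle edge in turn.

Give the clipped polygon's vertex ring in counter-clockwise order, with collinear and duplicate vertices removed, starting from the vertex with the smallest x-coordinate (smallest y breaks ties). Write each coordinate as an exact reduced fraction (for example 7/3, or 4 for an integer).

Clipped polygon: [(9,5) (19,5) (19,13) (9,13)]

1. After x ≥ 9: [(9,29/8) (10,2) (19,3) (19,16) (9,248/13)]
2. After x ≤ 20: [(9,29/8) (10,2) (19,3) (19,16) (9,248/13)]
3. After y ≥ 5: [(9,5) (19,5) (19,16) (9,248/13)]
4. After y ≤ 13: [(9,13) (9,5) (19,5) (19,13)]
5. Canonical ring: [(9,5) (19,5) (19,13) (9,13)]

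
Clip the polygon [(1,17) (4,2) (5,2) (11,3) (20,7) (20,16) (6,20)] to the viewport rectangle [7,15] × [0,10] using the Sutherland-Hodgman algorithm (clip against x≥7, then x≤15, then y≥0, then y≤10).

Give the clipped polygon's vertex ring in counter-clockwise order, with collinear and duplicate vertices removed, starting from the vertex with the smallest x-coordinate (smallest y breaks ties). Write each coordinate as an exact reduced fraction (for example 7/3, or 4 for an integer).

Clipped polygon: [(7,7/3) (11,3) (15,43/9) (15,10) (7,10)]

1. After x ≥ 7: [(7,7/3) (11,3) (20,7) (20,16) (7,138/7)]
2. After x ≤ 15: [(7,7/3) (11,3) (15,43/9) (15,122/7) (7,138/7)]
3. After y ≥ 0: [(7,7/3) (11,3) (15,43/9) (15,122/7) (7,138/7)]
4. After y ≤ 10: [(7,10) (7,7/3) (11,3) (15,43/9) (15,10)]
5. Canonical ring: [(7,7/3) (11,3) (15,43/9) (15,10) (7,10)]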